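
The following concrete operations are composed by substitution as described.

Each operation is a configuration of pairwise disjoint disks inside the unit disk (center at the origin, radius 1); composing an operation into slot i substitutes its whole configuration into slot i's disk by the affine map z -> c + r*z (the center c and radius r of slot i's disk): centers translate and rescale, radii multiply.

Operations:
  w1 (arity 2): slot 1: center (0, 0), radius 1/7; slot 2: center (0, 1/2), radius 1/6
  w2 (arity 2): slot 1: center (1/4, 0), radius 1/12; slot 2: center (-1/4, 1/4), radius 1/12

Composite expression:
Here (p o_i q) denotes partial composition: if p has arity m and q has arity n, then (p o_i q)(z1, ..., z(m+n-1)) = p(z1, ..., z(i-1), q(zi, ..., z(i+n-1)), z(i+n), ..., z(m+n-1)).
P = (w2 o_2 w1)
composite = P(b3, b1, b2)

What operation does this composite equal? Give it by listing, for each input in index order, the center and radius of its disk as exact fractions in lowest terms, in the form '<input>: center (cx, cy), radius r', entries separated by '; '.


Below w2, radii multiply path by path; the b-disk centers shift.
input b3: applying the 1 nested substitution gives center (1/4, 0), radius 1/12
input b1: applying the 2 nested substitutions gives center (-1/4, 1/4), radius 1/84
input b2: applying the 2 nested substitutions gives center (-1/4, 7/24), radius 1/72

b1: center (-1/4, 1/4), radius 1/84; b2: center (-1/4, 7/24), radius 1/72; b3: center (1/4, 0), radius 1/12


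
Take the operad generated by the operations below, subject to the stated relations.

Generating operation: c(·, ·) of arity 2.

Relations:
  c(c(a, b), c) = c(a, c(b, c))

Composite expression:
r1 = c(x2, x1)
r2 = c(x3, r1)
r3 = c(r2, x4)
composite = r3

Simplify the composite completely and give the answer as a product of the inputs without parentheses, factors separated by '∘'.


Under associativity of c, the answer is the x's in reading order.
c(x2, x1) spells out as x2 ∘ x1
c(x3, c(x2, x1)) spells out as x3 ∘ x2 ∘ x1
c(c(x3, c(x2, x1)), x4) spells out as x3 ∘ x2 ∘ x1 ∘ x4

x3 ∘ x2 ∘ x1 ∘ x4


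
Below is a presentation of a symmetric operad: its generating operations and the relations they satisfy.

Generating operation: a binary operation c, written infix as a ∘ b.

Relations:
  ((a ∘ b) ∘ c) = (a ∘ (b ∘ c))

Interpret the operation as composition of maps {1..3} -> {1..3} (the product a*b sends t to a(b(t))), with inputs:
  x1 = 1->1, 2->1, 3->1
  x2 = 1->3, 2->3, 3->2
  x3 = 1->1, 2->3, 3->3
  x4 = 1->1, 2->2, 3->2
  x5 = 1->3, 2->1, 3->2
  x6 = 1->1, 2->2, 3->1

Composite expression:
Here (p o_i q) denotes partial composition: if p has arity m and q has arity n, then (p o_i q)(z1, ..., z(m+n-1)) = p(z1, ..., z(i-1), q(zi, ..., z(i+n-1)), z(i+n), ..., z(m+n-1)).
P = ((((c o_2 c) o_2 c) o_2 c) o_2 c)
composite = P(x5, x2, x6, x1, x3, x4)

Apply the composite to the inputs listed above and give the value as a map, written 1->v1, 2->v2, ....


1->2, 2->2, 3->2

(x2 ∘ x6) = 1->3, 2->3, 3->3
((x2 ∘ x6) ∘ x1) = 1->3, 2->3, 3->3
(((x2 ∘ x6) ∘ x1) ∘ x3) = 1->3, 2->3, 3->3
((((x2 ∘ x6) ∘ x1) ∘ x3) ∘ x4) = 1->3, 2->3, 3->3
(x5 ∘ ((((x2 ∘ x6) ∘ x1) ∘ x3) ∘ x4)) = 1->2, 2->2, 3->2


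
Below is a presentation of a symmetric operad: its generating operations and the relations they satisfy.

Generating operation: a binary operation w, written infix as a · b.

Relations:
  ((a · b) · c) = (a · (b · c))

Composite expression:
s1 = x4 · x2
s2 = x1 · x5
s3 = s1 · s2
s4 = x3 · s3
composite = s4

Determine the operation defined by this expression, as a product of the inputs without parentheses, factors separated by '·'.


x3 · x4 · x2 · x1 · x5


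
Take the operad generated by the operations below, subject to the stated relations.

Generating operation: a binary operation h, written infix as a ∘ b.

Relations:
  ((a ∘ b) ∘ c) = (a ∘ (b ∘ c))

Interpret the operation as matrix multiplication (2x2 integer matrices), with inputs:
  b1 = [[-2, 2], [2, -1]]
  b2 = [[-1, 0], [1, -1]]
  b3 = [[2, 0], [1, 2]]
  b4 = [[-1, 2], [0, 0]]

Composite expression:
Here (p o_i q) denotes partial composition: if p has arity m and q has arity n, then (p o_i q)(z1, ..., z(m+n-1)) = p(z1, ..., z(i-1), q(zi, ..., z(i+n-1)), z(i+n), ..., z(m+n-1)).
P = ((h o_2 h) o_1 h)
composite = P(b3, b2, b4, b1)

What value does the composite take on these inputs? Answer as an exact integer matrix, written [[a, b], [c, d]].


(b3 ∘ b2) = [[-2, 0], [1, -2]]
(b4 ∘ b1) = [[6, -4], [0, 0]]
((b3 ∘ b2) ∘ (b4 ∘ b1)) = [[-12, 8], [6, -4]]

[[-12, 8], [6, -4]]


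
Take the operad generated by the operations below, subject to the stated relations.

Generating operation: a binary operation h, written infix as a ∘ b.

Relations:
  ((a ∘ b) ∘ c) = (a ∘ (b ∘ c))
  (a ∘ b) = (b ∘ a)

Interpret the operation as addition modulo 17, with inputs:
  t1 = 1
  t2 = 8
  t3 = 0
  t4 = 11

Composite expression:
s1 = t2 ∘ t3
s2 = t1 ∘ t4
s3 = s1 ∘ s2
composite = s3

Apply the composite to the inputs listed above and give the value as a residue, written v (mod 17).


3 (mod 17)

(t2 ∘ t3) = 8
(t1 ∘ t4) = 12
((t2 ∘ t3) ∘ (t1 ∘ t4)) = 3


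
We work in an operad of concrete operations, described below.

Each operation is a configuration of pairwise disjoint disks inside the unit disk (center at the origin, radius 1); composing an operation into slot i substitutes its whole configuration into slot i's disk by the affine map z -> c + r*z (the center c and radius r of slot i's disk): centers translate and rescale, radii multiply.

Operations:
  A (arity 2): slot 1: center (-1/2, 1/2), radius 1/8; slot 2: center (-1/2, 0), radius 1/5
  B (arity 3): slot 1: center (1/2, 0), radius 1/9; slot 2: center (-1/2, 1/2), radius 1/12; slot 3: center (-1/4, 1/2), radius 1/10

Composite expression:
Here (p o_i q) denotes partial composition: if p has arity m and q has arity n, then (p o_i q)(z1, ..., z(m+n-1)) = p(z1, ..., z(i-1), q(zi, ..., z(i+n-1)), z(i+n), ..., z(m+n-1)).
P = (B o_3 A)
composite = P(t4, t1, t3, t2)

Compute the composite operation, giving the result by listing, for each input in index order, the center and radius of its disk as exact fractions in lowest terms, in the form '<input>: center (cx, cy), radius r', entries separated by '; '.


t1: center (-1/2, 1/2), radius 1/12; t2: center (-3/10, 1/2), radius 1/50; t3: center (-3/10, 11/20), radius 1/80; t4: center (1/2, 0), radius 1/9

Each t-disk chains the slot maps above it in B; radii multiply.
input t4: composing its 1 substitution step yields center (1/2, 0), radius 1/9
input t1: composing its 1 substitution step yields center (-1/2, 1/2), radius 1/12
input t3: composing its 2 substitution steps yields center (-3/10, 11/20), radius 1/80
input t2: composing its 2 substitution steps yields center (-3/10, 1/2), radius 1/50


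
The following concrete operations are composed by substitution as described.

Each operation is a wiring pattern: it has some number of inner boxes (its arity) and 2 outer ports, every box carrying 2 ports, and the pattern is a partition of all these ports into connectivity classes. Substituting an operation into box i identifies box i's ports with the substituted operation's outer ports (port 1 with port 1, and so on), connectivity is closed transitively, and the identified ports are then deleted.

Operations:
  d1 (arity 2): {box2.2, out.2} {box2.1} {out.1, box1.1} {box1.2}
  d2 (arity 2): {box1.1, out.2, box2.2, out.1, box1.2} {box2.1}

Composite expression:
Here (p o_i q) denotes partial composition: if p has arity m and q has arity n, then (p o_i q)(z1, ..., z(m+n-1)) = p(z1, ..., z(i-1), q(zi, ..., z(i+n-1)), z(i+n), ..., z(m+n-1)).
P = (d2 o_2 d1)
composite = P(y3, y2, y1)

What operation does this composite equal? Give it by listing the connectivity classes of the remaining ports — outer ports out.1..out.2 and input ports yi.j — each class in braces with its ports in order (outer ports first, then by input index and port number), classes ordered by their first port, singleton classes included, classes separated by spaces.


Reachability decides: close wires over d2-identified ports.
the subtree at d1 composes to {out.1, y2.1} {out.2, y1.2} {y1.1} {y2.2} on (y2, y1); out.j = own outer ports
the subtree at d2 composes to {out.1, out.2, y1.2, y3.1, y3.2} {y1.1} {y2.1} {y2.2} on (y3, y2, y1); out.j = own outer ports

{out.1, out.2, y1.2, y3.1, y3.2} {y1.1} {y2.1} {y2.2}


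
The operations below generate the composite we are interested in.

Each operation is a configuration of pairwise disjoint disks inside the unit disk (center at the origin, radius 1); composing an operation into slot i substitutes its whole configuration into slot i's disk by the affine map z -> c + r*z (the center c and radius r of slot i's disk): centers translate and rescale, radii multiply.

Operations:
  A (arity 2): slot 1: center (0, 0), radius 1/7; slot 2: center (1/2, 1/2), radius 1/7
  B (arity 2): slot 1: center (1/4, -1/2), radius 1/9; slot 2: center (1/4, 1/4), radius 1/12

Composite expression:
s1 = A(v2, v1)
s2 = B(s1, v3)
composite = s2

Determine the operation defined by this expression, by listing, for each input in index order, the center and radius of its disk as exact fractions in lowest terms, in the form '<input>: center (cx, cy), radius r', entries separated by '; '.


Nesting under B composes maps z -> c + r*z down each v-path.
input v2: composing its 2 substitution steps yields center (1/4, -1/2), radius 1/63
input v1: composing its 2 substitution steps yields center (11/36, -4/9), radius 1/63
input v3: composing its 1 substitution step yields center (1/4, 1/4), radius 1/12

v1: center (11/36, -4/9), radius 1/63; v2: center (1/4, -1/2), radius 1/63; v3: center (1/4, 1/4), radius 1/12


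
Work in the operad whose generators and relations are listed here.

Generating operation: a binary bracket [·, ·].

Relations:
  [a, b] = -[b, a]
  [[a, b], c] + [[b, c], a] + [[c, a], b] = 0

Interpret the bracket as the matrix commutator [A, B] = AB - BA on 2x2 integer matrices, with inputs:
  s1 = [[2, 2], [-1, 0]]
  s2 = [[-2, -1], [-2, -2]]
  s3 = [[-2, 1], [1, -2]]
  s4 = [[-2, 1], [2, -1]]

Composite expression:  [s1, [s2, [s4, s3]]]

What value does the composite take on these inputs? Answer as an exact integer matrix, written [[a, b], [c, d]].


[[6, 8], [-2, -6]]

[s4, s3] = [[-1, -1], [1, 1]]
[s2, [s4, s3]] = [[-3, -2], [4, 3]]
[s1, [s2, [s4, s3]]] = [[6, 8], [-2, -6]]


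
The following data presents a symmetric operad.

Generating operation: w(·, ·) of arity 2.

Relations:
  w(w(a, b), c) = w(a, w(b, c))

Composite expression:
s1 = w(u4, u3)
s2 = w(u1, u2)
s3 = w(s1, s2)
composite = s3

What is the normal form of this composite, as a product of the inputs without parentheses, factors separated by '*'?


Associativity of w dissolves the nesting; only the u-input order survives.
w(u4, u3) spells out as u4 * u3
w(u1, u2) spells out as u1 * u2
w(w(u4, u3), w(u1, u2)) spells out as u4 * u3 * u1 * u2

u4 * u3 * u1 * u2


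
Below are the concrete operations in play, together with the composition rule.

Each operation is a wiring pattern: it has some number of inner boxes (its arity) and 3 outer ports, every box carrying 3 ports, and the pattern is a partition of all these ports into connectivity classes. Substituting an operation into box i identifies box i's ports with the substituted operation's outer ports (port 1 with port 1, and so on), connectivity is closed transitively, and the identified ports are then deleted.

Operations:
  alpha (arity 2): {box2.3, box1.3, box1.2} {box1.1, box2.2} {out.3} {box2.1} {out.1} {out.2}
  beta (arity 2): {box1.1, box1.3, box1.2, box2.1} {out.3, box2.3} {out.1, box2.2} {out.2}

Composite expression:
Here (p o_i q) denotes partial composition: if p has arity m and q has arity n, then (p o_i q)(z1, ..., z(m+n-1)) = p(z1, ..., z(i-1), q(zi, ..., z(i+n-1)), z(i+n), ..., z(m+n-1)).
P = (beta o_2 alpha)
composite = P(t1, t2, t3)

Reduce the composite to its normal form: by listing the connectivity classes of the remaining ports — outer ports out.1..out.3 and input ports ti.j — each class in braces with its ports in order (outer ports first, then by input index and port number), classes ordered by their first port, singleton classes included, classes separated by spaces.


{out.1} {out.2} {out.3} {t1.1, t1.2, t1.3} {t2.1, t3.2} {t2.2, t2.3, t3.3} {t3.1}


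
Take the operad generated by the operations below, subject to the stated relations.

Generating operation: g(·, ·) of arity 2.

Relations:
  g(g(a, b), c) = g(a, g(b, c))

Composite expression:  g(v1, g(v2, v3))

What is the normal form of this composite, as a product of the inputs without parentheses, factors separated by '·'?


v1 · v2 · v3

Under associativity of g, the answer is the v's in reading order.
g(v2, v3) spells out as v2 · v3
g(v1, g(v2, v3)) spells out as v1 · v2 · v3


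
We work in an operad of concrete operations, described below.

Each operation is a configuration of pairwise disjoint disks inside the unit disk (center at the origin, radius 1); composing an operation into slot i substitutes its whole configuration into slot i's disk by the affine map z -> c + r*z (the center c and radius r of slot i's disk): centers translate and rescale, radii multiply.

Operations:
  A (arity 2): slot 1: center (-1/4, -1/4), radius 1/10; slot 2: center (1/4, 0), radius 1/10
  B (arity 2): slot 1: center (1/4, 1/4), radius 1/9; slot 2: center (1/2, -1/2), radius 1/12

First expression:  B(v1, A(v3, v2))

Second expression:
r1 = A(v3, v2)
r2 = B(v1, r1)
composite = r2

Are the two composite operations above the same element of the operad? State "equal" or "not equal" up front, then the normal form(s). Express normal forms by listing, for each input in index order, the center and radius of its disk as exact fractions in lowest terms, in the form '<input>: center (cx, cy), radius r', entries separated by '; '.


The first expression, normalized: v1: center (1/4, 1/4), radius 1/9; v2: center (25/48, -1/2), radius 1/120; v3: center (23/48, -25/48), radius 1/120
The second expression, normalized: v1: center (1/4, 1/4), radius 1/9; v2: center (25/48, -1/2), radius 1/120; v3: center (23/48, -25/48), radius 1/120
One common form — equal.

equal: each reduces to v1: center (1/4, 1/4), radius 1/9; v2: center (25/48, -1/2), radius 1/120; v3: center (23/48, -25/48), radius 1/120


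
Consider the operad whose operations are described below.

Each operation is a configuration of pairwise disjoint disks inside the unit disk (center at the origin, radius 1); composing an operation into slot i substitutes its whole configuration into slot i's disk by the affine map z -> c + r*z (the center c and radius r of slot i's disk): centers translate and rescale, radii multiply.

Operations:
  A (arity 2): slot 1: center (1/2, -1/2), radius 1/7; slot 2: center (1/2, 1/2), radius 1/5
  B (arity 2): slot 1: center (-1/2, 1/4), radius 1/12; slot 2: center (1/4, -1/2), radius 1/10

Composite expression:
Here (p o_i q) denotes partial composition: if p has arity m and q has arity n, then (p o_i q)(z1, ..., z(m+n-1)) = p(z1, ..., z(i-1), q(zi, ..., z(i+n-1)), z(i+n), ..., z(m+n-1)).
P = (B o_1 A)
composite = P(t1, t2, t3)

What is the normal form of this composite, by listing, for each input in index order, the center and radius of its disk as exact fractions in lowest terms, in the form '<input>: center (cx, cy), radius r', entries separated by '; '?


Affine substitution under B: radii multiply and t-centers shift.
input t1: composing its 2 substitution steps yields center (-11/24, 5/24), radius 1/84
input t2: composing its 2 substitution steps yields center (-11/24, 7/24), radius 1/60
input t3: composing its 1 substitution step yields center (1/4, -1/2), radius 1/10

t1: center (-11/24, 5/24), radius 1/84; t2: center (-11/24, 7/24), radius 1/60; t3: center (1/4, -1/2), radius 1/10


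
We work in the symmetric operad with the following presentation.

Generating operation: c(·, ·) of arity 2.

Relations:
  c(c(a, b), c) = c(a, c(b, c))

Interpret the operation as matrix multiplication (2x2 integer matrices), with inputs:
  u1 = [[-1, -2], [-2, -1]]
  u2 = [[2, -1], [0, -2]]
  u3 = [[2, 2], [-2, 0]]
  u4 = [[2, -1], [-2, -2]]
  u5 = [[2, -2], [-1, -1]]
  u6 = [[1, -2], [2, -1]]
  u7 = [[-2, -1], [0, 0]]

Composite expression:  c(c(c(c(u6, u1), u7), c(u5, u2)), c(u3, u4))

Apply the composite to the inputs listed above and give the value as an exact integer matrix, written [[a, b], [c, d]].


[[84, 66], [0, 0]]

c(u6, u1) = [[3, 0], [0, -3]]
c(c(u6, u1), u7) = [[-6, -3], [0, 0]]
c(u5, u2) = [[4, 2], [-2, 3]]
c(c(c(u6, u1), u7), c(u5, u2)) = [[-18, -21], [0, 0]]
c(u3, u4) = [[0, -6], [-4, 2]]
c(c(c(c(u6, u1), u7), c(u5, u2)), c(u3, u4)) = [[84, 66], [0, 0]]


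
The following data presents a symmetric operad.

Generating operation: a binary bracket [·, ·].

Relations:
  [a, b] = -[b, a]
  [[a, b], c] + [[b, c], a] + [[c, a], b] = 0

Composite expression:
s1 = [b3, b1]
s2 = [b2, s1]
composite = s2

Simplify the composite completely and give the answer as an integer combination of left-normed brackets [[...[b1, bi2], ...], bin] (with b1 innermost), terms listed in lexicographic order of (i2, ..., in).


[[b1, b3], b2]

Left-normed coefficients sit on the b1-initial expansion words.
Composite bracket: [b2, [b3, b1]]
Each bracket splits as ab - ba, giving 4 signed words (2^2 = 4).
Words beginning with b1 determine it all:
  word b1b3b2 has sign +1, contributing +[[b1, b3], b2]


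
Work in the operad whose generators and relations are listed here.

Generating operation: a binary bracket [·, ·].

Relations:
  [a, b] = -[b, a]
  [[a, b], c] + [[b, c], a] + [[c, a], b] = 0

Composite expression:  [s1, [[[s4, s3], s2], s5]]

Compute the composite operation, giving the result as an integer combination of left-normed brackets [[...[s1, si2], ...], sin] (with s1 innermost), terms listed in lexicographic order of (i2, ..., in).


[[[[s1, s2], s3], s4], s5] - [[[[s1, s2], s4], s3], s5] - [[[[s1, s3], s4], s2], s5] + [[[[s1, s4], s3], s2], s5] - [[[[s1, s5], s2], s3], s4] + [[[[s1, s5], s2], s4], s3] + [[[[s1, s5], s3], s4], s2] - [[[[s1, s5], s4], s3], s2]

Expand each bracket as ab - ba; the s1-initial words give the coefficients.
Composite bracket: [s1, [[[s4, s3], s2], s5]]
Expanding via [a, b] = ab - ba: 16 signed words (2^4 = 16).
The s1-initial words carry the normal form:
  from s1s2s3s4s5, sign +1: term +[[[[s1, s2], s3], s4], s5]
  from s1s2s4s3s5, sign -1: term -[[[[s1, s2], s4], s3], s5]
  from s1s3s4s2s5, sign -1: term -[[[[s1, s3], s4], s2], s5]
  from s1s4s3s2s5, sign +1: term +[[[[s1, s4], s3], s2], s5]
  from s1s5s2s3s4, sign -1: term -[[[[s1, s5], s2], s3], s4]
  from s1s5s2s4s3, sign +1: term +[[[[s1, s5], s2], s4], s3]
  from s1s5s3s4s2, sign +1: term +[[[[s1, s5], s3], s4], s2]
  from s1s5s4s3s2, sign -1: term -[[[[s1, s5], s4], s3], s2]


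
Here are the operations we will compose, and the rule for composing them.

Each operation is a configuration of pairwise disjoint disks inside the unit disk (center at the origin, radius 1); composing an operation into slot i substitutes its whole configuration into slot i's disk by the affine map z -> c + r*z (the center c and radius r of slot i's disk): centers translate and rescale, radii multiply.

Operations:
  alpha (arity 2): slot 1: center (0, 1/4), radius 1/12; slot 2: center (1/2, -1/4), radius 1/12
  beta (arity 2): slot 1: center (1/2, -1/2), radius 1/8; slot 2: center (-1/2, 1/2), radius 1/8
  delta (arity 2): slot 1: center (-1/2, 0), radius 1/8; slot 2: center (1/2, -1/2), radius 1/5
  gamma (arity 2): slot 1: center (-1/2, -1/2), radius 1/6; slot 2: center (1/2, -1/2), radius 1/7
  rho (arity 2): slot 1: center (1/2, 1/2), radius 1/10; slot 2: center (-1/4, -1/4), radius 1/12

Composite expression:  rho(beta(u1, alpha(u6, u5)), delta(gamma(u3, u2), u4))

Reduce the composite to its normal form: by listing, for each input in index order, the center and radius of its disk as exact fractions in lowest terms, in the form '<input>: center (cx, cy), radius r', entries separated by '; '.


u1: center (11/20, 9/20), radius 1/80; u2: center (-55/192, -49/192), radius 1/672; u3: center (-19/64, -49/192), radius 1/576; u4: center (-5/24, -7/24), radius 1/60; u5: center (73/160, 35/64), radius 1/960; u6: center (9/20, 177/320), radius 1/960

Below rho, radii multiply path by path; the u-disk centers shift.
u1: after 2 affine steps, its disk has center (11/20, 9/20), radius 1/80
u6: after 3 affine steps, its disk has center (9/20, 177/320), radius 1/960
u5: after 3 affine steps, its disk has center (73/160, 35/64), radius 1/960
u3: after 3 affine steps, its disk has center (-19/64, -49/192), radius 1/576
u2: after 3 affine steps, its disk has center (-55/192, -49/192), radius 1/672
u4: after 2 affine steps, its disk has center (-5/24, -7/24), radius 1/60


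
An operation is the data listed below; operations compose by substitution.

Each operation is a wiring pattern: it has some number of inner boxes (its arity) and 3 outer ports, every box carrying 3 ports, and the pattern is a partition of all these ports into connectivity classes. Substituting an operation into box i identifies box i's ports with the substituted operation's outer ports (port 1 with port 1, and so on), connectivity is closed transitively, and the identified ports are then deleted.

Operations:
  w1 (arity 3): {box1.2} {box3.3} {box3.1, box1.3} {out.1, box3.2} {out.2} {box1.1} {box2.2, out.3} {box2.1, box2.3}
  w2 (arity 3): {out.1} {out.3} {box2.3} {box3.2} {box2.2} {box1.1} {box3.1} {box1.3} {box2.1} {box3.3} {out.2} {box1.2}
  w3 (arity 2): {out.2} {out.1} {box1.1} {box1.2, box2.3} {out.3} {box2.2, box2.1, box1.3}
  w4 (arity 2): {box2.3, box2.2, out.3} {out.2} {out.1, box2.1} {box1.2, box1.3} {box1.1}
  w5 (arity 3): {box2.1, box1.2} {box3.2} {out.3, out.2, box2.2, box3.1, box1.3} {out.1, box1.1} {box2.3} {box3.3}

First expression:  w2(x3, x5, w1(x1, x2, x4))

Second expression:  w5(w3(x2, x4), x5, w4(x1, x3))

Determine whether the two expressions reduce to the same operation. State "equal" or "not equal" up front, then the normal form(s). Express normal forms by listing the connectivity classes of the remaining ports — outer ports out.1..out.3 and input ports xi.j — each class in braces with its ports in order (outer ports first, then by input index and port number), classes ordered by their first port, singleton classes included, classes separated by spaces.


not equal; the first gives {out.1} {out.2} {out.3} {x1.1} {x1.2} {x1.3, x4.1} {x2.1, x2.3} {x2.2} {x3.1} {x3.2} {x3.3} {x4.2} {x4.3} {x5.1} {x5.2} {x5.3} and the second {out.1} {out.2, out.3, x3.1, x5.2} {x1.1} {x1.2, x1.3} {x2.1} {x2.2, x4.3} {x2.3, x4.1, x4.2} {x3.2, x3.3} {x5.1} {x5.3}

The first expression reduces to {out.1} {out.2} {out.3} {x1.1} {x1.2} {x1.3, x4.1} {x2.1, x2.3} {x2.2} {x3.1} {x3.2} {x3.3} {x4.2} {x4.3} {x5.1} {x5.2} {x5.3}
The second expression reduces to {out.1} {out.2, out.3, x3.1, x5.2} {x1.1} {x1.2, x1.3} {x2.1} {x2.2, x4.3} {x2.3, x4.1, x4.2} {x3.2, x3.3} {x5.1} {x5.3}
The forms do not match — not equal.


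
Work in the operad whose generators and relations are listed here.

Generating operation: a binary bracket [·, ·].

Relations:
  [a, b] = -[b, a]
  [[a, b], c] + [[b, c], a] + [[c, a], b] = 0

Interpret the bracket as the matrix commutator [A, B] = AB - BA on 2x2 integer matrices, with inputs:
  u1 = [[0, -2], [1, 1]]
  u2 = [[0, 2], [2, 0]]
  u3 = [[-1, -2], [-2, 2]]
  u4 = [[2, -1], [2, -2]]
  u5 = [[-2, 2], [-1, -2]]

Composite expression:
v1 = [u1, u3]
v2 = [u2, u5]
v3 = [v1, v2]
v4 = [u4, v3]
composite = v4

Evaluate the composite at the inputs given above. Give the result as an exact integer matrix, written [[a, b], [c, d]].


[u1, u3] = [[6, -4], [-5, -6]]
[u2, u5] = [[-6, 0], [0, 6]]
[[u1, u3], [u2, u5]] = [[0, -48], [60, 0]]
[u4, [[u1, u3], [u2, u5]]] = [[36, -192], [-240, -36]]

[[36, -192], [-240, -36]]


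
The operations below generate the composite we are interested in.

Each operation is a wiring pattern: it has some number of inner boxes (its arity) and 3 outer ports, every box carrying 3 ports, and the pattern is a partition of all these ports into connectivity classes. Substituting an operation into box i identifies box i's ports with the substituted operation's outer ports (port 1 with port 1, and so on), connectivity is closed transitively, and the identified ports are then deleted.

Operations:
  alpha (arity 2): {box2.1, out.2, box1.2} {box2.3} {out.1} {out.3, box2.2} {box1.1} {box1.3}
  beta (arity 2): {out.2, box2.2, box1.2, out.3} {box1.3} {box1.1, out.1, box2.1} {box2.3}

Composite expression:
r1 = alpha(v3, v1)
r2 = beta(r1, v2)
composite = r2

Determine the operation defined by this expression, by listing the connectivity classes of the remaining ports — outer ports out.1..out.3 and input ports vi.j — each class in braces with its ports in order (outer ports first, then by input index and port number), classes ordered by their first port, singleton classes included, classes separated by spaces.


{out.1, v2.1} {out.2, out.3, v1.1, v2.2, v3.2} {v1.2} {v1.3} {v2.3} {v3.1} {v3.3}

Substituting into beta glues patterns; closure does the rest.
composing alpha on (v3, v1), with out.j its own outer ports: {out.1} {out.2, v1.1, v3.2} {out.3, v1.2} {v1.3} {v3.1} {v3.3}
composing beta on (v3, v1, v2), with out.j its own outer ports: {out.1, v2.1} {out.2, out.3, v1.1, v2.2, v3.2} {v1.2} {v1.3} {v2.3} {v3.1} {v3.3}


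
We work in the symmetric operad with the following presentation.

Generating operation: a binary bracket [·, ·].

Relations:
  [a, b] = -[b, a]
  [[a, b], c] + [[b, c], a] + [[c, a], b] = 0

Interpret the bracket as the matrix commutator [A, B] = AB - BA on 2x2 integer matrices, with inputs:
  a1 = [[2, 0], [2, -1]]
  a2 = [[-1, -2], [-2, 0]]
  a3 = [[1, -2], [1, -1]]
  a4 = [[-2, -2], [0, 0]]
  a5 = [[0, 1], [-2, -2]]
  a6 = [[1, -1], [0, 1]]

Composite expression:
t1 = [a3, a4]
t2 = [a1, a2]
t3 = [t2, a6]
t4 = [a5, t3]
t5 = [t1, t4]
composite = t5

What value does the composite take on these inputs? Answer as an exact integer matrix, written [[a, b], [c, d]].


[a3, a4] = [[2, -8], [-2, -2]]
[a1, a2] = [[4, -6], [4, -4]]
[[a1, a2], a6] = [[4, -8], [0, -4]]
[a5, [[a1, a2], a6]] = [[-16, -24], [-16, 16]]
[[a3, a4], [a5, [[a1, a2], a6]]] = [[80, -352], [128, -80]]

[[80, -352], [128, -80]]


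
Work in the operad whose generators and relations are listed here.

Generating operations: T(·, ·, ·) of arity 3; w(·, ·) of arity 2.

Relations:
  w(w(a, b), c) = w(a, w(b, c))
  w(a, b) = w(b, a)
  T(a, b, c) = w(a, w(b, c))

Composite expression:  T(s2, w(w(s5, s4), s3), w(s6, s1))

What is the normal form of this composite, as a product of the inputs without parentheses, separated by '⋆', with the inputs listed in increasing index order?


With T associative and commutative, the s-input set is all that matters.
w(s5, s4) unparenthesizes to s5 ⋆ s4
w(w(s5, s4), s3) unparenthesizes to s5 ⋆ s4 ⋆ s3
w(s6, s1) unparenthesizes to s6 ⋆ s1
T(s2, w(w(s5, s4), s3), w(s6, s1)) unparenthesizes to s2 ⋆ s5 ⋆ s4 ⋆ s3 ⋆ s6 ⋆ s1
putting the inputs in ascending order: s1 ⋆ s2 ⋆ s3 ⋆ s4 ⋆ s5 ⋆ s6

s1 ⋆ s2 ⋆ s3 ⋆ s4 ⋆ s5 ⋆ s6


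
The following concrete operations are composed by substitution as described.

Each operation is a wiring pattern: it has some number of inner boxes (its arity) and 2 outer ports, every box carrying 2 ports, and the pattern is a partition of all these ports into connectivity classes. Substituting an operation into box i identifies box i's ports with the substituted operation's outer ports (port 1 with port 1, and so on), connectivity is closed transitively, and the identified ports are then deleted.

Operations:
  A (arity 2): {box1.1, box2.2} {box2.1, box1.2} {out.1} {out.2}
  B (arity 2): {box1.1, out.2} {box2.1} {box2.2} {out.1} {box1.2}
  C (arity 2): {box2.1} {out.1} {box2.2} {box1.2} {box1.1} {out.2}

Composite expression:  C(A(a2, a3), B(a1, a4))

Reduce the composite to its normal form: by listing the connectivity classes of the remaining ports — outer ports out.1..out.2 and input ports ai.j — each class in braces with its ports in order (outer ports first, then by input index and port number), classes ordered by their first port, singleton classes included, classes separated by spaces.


{out.1} {out.2} {a1.1} {a1.2} {a2.1, a3.2} {a2.2, a3.1} {a4.1} {a4.2}

After gluing at C, chains via deleted ports link the a-ports.
the subtree at A composes to {out.1} {out.2} {a2.1, a3.2} {a2.2, a3.1} on (a2, a3); out.j = own outer ports
the subtree at B composes to {out.1} {out.2, a1.1} {a1.2} {a4.1} {a4.2} on (a1, a4); out.j = own outer ports
the subtree at C composes to {out.1} {out.2} {a1.1} {a1.2} {a2.1, a3.2} {a2.2, a3.1} {a4.1} {a4.2} on (a2, a3, a1, a4); out.j = own outer ports


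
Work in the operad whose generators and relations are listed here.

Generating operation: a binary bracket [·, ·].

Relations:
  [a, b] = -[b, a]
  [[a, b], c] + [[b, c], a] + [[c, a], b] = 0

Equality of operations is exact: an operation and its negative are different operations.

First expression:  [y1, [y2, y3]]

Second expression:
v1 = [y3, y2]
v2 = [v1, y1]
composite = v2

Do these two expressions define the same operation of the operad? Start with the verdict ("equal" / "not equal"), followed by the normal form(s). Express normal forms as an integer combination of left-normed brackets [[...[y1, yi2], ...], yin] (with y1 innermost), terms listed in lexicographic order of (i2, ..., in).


equal; both compose to [[y1, y2], y3] - [[y1, y3], y2]

The first expression reduces to [[y1, y2], y3] - [[y1, y3], y2]
The second expression reduces to [[y1, y2], y3] - [[y1, y3], y2]
Both agree, so they are equal.


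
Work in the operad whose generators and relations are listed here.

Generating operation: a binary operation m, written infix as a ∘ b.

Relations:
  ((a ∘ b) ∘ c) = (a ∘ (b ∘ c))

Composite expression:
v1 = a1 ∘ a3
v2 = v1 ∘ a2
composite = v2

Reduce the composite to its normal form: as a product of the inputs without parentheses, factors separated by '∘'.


a1 ∘ a3 ∘ a2


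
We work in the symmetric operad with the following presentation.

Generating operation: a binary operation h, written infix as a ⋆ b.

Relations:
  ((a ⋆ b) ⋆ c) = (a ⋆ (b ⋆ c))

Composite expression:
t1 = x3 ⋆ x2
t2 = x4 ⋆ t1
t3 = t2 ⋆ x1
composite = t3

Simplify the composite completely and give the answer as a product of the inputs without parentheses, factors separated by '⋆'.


x4 ⋆ x3 ⋆ x2 ⋆ x1

Associativity of h dissolves the nesting; only the x-input order survives.
(x3 ⋆ x2) flattens to x3 ⋆ x2
(x4 ⋆ (x3 ⋆ x2)) flattens to x4 ⋆ x3 ⋆ x2
((x4 ⋆ (x3 ⋆ x2)) ⋆ x1) flattens to x4 ⋆ x3 ⋆ x2 ⋆ x1


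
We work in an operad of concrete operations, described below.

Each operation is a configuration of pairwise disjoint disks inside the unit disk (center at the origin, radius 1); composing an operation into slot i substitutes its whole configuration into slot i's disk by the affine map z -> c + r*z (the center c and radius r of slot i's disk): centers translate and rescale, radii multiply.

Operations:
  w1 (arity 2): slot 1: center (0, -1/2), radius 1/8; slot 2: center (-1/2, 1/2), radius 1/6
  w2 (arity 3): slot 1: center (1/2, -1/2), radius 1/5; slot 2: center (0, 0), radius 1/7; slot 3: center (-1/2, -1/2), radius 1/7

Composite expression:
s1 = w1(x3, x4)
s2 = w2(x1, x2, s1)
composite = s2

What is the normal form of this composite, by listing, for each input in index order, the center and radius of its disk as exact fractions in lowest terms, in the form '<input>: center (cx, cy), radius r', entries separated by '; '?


x1: center (1/2, -1/2), radius 1/5; x2: center (0, 0), radius 1/7; x3: center (-1/2, -4/7), radius 1/56; x4: center (-4/7, -3/7), radius 1/42

Only the slot chain above each x matters under w2; compose those maps.
tracing x1 down its 1-map path: center (1/2, -1/2), radius 1/5
tracing x2 down its 1-map path: center (0, 0), radius 1/7
tracing x3 down its 2-map path: center (-1/2, -4/7), radius 1/56
tracing x4 down its 2-map path: center (-4/7, -3/7), radius 1/42


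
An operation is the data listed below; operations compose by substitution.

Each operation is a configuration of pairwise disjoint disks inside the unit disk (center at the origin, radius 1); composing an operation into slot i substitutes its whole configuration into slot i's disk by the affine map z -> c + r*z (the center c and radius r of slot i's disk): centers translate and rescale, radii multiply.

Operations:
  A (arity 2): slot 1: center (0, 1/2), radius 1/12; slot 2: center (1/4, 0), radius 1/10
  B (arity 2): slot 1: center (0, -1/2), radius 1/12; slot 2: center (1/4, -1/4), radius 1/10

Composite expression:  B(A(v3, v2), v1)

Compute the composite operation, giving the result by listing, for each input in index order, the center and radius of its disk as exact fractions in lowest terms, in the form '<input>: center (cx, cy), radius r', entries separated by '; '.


Each v-disk chains the slot maps above it in B; radii multiply.
input v3: applying the 2 nested substitutions gives center (0, -11/24), radius 1/144
input v2: applying the 2 nested substitutions gives center (1/48, -1/2), radius 1/120
input v1: applying the 1 nested substitution gives center (1/4, -1/4), radius 1/10

v1: center (1/4, -1/4), radius 1/10; v2: center (1/48, -1/2), radius 1/120; v3: center (0, -11/24), radius 1/144


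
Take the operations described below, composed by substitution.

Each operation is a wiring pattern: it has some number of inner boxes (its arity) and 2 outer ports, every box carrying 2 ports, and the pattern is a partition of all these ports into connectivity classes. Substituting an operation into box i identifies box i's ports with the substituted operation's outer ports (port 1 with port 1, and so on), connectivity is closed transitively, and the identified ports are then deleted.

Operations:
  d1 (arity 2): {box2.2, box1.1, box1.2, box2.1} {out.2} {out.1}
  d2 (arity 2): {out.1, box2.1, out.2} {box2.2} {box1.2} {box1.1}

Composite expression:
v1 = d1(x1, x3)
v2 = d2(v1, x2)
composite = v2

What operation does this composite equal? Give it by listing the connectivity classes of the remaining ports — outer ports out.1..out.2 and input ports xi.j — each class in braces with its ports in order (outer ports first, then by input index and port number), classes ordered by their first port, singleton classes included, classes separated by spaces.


{out.1, out.2, x2.1} {x1.1, x1.2, x3.1, x3.2} {x2.2}


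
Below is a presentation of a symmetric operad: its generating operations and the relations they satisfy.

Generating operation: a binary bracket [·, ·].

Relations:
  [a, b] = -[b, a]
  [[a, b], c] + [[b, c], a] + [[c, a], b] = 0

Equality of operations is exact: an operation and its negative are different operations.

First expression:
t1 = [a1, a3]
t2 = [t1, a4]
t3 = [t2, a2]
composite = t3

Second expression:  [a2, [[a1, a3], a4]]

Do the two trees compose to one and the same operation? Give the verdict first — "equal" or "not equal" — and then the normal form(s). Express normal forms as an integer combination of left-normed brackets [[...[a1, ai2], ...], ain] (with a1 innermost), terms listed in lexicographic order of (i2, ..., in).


not equal: they reduce to [[[a1, a3], a4], a2] and -[[[a1, a3], a4], a2]

The first expression reduces to [[[a1, a3], a4], a2]
The second expression reduces to -[[[a1, a3], a4], a2]
No match — not equal.


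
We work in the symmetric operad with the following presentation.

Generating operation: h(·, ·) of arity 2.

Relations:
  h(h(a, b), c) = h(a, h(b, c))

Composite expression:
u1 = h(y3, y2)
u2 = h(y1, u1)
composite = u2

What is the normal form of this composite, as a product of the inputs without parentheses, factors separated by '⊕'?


y1 ⊕ y3 ⊕ y2

Under associativity of h, the answer is the y's in reading order.
h(y3, y2) linearizes to y3 ⊕ y2
h(y1, h(y3, y2)) linearizes to y1 ⊕ y3 ⊕ y2


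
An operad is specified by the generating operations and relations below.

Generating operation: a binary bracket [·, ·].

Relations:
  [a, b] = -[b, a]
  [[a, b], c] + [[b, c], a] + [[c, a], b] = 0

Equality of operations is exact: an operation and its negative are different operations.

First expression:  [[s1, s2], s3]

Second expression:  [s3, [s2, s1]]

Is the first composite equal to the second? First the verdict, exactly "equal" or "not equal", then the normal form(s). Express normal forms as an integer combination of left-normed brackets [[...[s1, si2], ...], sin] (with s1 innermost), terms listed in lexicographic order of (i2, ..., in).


equal; the common form is [[s1, s2], s3]

In normal form, the first expression is [[s1, s2], s3]
In normal form, the second expression is [[s1, s2], s3]
The forms coincide; equal.


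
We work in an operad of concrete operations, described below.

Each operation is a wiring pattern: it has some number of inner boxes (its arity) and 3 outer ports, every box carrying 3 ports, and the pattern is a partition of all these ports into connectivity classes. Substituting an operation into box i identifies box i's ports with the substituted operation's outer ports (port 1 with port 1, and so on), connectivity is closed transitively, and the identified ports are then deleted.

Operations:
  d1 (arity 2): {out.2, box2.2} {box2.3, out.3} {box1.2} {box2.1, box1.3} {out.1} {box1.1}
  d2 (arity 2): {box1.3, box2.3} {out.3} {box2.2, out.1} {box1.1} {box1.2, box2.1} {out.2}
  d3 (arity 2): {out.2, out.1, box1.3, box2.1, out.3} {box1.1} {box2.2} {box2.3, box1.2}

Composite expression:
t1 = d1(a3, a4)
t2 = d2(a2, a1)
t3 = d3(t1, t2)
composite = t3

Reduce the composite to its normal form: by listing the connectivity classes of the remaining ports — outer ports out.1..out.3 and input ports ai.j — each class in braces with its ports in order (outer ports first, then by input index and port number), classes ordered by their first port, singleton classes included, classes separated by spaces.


{out.1, out.2, out.3, a1.2, a4.3} {a1.1, a2.2} {a1.3, a2.3} {a2.1} {a3.1} {a3.2} {a3.3, a4.1} {a4.2}


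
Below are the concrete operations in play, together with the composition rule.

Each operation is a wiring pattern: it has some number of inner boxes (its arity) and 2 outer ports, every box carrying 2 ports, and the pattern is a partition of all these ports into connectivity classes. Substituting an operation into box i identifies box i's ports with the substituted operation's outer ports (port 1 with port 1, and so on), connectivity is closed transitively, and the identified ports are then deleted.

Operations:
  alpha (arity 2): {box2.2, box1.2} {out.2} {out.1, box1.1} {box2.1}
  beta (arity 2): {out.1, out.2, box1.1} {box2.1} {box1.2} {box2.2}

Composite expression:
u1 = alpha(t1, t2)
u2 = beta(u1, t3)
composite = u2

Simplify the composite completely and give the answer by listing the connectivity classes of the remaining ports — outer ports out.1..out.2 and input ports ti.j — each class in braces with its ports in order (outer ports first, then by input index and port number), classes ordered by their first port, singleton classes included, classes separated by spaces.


{out.1, out.2, t1.1} {t1.2, t2.2} {t2.1} {t3.1} {t3.2}

Treat the ports identified at beta as solder joints: merge, then drop.
stage alpha: inputs (t1, t2), connectivity {out.1, t1.1} {out.2} {t1.2, t2.2} {t2.1}, out.j its boundary
stage beta: inputs (t1, t2, t3), connectivity {out.1, out.2, t1.1} {t1.2, t2.2} {t2.1} {t3.1} {t3.2}, out.j its boundary


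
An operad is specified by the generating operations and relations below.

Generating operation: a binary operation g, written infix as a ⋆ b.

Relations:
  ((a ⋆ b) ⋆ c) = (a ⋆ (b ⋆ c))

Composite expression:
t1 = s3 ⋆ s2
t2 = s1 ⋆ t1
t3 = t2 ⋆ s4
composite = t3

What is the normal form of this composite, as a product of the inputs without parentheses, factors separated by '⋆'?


s1 ⋆ s3 ⋆ s2 ⋆ s4

The g-tree's shape is irrelevant; the s-reading-order decides.
(s3 ⋆ s2) collapses to s3 ⋆ s2
(s1 ⋆ (s3 ⋆ s2)) collapses to s1 ⋆ s3 ⋆ s2
((s1 ⋆ (s3 ⋆ s2)) ⋆ s4) collapses to s1 ⋆ s3 ⋆ s2 ⋆ s4
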